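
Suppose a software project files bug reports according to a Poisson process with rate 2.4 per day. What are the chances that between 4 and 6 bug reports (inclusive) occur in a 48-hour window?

Over the interval, μ = 2.4 × 2 = 4.8 (a 48-hour window = 2 days).
P(4 ≤ N ≤ 6) = Σ_{j=4}^{6} e^(−4.8) · 4.8^j/j! ≈ 0.4966.

0.4966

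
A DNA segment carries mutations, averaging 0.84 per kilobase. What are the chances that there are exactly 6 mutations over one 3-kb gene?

Over the interval, μ = 0.84 × 3 = 2.52 (a 3-kb gene = 3 kilobases).
P(N = 6) = e^(−μ) μ^6/6! = e^(−2.52) · 2.52^6/720 ≈ 0.0286.

0.0286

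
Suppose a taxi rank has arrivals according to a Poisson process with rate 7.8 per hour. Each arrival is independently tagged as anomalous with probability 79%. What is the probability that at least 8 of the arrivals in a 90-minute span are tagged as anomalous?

0.7038

Thinning: the arrivals that are tagged as anomalous themselves form a Poisson process with rate 0.79 × 7.8 = 6.162 per hour.
Over the interval, μ = 6.162 × 1.5 = 9.243 (a 90-minute span = 1.5 hours).
P(N ≥ 8) = 1 − P(N ≤ 7) ≈ 0.7038.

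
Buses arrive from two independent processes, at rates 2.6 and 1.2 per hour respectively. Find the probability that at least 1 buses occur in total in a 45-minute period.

Independent Poisson processes superpose: combined rate λ = 2.6 + 1.2 = 3.8 per hour.
Over the interval, μ = 3.8 × 0.75 = 2.85 (a 45-minute period = 0.75 hours).
P(N ≥ 1) = 1 − P(N ≤ 0) ≈ 0.9422.

0.9422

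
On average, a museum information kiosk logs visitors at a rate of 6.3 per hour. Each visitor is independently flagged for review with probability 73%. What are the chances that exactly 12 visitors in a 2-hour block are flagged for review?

Thinning: the visitors that are flagged for review themselves form a Poisson process with rate 0.73 × 6.3 = 4.599 per hour.
Over the interval, μ = 4.599 × 2 = 9.198 (a 2-hour block = 2 hours).
P(N = 12) = e^(−9.198) · 9.198^12/12! ≈ 0.0775.

0.0775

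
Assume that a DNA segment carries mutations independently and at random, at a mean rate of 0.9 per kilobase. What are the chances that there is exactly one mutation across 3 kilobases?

0.1815

Over the interval, μ = 0.9 × 3 = 2.7 (3 kilobases).
P(N = 1) = e^(−μ) μ^1/1! = e^(−2.7) · 2.7^1/1 ≈ 0.1815.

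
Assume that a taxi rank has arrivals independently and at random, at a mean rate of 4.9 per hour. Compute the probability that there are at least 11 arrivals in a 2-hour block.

0.3920

Over the interval, μ = 4.9 × 2 = 9.8 (a 2-hour block = 2 hours).
P(N ≥ 11) = 1 − P(N ≤ 10) = 1 − Σ_{j=0}^{10} e^(−μ) μ^j/j! ≈ 0.3920.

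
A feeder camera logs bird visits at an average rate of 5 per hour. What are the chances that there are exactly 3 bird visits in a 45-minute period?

0.2067

Over the interval, μ = 5 × 0.75 = 3.75 (a 45-minute period = 0.75 hours).
P(N = 3) = e^(−μ) μ^3/3! = e^(−3.75) · 3.75^3/6 ≈ 0.2067.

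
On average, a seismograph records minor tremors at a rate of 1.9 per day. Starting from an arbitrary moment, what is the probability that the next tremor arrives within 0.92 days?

Inter-arrival times are exponential with rate λ = 1.9 per day.
P(T ≤ 0.92) = 1 − e^(−λt) = 1 − e^(−1.9 × 0.92) = 1 − e^(−1.748) ≈ 0.8259.

0.8259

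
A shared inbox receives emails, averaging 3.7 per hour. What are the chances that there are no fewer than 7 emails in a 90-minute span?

0.3218

Over the interval, μ = 3.7 × 1.5 = 5.55 (a 90-minute span = 1.5 hours).
P(N ≥ 7) = 1 − P(N ≤ 6) = 1 − Σ_{j=0}^{6} e^(−μ) μ^j/j! ≈ 0.3218.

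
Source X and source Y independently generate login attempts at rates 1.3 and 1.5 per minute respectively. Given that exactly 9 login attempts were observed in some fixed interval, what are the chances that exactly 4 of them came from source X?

Given the total, each event is independently from source X with probability p = λ_X/(λ_X+λ_Y) = 1.3/2.8 ≈ 0.4643.
So K ~ Binomial(9, 1.3/2.8): P(K = 4) = C(9,4) · (1.3/2.8)^4 · (1.5/2.8)^5 ≈ 0.2583.

0.2583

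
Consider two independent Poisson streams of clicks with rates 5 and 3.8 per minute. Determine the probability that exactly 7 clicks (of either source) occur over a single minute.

Independent Poisson processes superpose: combined rate λ = 5 + 3.8 = 8.8 per minute.
So μ = 8.8.
P(N = 7) = e^(−8.8) · 8.8^7/7! ≈ 0.1222.

0.1222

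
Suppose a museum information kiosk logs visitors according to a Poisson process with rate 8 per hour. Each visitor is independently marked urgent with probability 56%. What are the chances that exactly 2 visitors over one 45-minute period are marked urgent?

Thinning: the visitors that are marked urgent themselves form a Poisson process with rate 0.56 × 8 = 4.48 per hour.
Over the interval, μ = 4.48 × 0.75 = 3.36 (a 45-minute period = 0.75 hours).
P(N = 2) = e^(−3.36) · 3.36^2/2! ≈ 0.1961.

0.1961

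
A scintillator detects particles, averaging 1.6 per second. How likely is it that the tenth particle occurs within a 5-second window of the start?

0.2834

Over the interval, μ = 1.6 × 5 = 8 (a 5-second window = 5 seconds).
The tenth arrival falls in the interval iff at least 10 events occur there: P(S_10 ≤ t) = P(N ≥ 10) = 1 − P(N ≤ 9) ≈ 0.2834.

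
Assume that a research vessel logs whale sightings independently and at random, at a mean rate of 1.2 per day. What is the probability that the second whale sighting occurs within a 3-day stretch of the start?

0.8743

Over the interval, μ = 1.2 × 3 = 3.6 (a 3-day stretch = 3 days).
The second arrival falls in the interval iff at least 2 events occur there: P(S_2 ≤ t) = P(N ≥ 2) = 1 − P(N ≤ 1) ≈ 0.8743.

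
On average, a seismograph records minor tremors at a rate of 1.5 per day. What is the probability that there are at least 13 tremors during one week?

0.2580

Over the interval, μ = 1.5 × 7 = 10.5 (a week = 7 days).
P(N ≥ 13) = 1 − P(N ≤ 12) = 1 − Σ_{j=0}^{12} e^(−μ) μ^j/j! ≈ 0.2580.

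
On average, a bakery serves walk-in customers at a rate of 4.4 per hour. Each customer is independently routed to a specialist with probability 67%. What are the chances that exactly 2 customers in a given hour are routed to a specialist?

0.2279

Thinning: the customers that are routed to a specialist themselves form a Poisson process with rate 0.67 × 4.4 = 2.948 per hour.
So μ = 2.948.
P(N = 2) = e^(−2.948) · 2.948^2/2! ≈ 0.2279.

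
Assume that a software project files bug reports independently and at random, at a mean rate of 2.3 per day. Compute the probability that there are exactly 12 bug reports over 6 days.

Over the interval, μ = 2.3 × 6 = 13.8 (6 days).
P(N = 12) = e^(−μ) μ^12/12! = e^(−13.8) · 13.8^12/479001600 ≈ 0.1011.

0.1011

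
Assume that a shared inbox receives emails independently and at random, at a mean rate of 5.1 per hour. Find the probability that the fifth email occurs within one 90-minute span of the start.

0.8785

Over the interval, μ = 5.1 × 1.5 = 7.65 (a 90-minute span = 1.5 hours).
The fifth arrival falls in the interval iff at least 5 events occur there: P(S_5 ≤ t) = P(N ≥ 5) = 1 − P(N ≤ 4) ≈ 0.8785.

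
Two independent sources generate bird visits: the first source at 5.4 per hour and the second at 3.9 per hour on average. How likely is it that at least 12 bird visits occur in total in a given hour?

Independent Poisson processes superpose: combined rate λ = 5.4 + 3.9 = 9.3 per hour.
So μ = 9.3.
P(N ≥ 12) = 1 − P(N ≤ 11) ≈ 0.2270.

0.2270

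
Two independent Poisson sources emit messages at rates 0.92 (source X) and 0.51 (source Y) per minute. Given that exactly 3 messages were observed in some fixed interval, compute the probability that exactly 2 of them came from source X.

Given the total, each event is independently from source X with probability p = λ_X/(λ_X+λ_Y) = 0.92/1.43 ≈ 0.6434.
So K ~ Binomial(3, 0.92/1.43): P(K = 2) = C(3,2) · (0.92/1.43)^2 · (0.51/1.43)^1 ≈ 0.4429.

0.4429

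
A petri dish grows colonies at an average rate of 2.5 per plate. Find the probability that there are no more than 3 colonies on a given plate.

With mean μ = 2.5 per plate,
P(N ≤ 3) = Σ_{j=0}^{3} e^(−μ) μ^j/j! ≈ 0.7576.

0.7576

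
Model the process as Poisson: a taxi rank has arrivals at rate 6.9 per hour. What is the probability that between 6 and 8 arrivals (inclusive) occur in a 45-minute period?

0.3346

Over the interval, μ = 6.9 × 0.75 = 5.175 (a 45-minute period = 0.75 hours).
P(6 ≤ N ≤ 8) = Σ_{j=6}^{8} e^(−5.175) · 5.175^j/j! ≈ 0.3346.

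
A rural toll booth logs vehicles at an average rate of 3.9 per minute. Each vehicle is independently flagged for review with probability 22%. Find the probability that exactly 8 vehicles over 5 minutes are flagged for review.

Thinning: the vehicles that are flagged for review themselves form a Poisson process with rate 0.22 × 3.9 = 0.858 per minute.
Over the interval, μ = 0.858 × 5 = 4.29 (5 minutes).
P(N = 8) = e^(−4.29) · 4.29^8/8! ≈ 0.0390.

0.0390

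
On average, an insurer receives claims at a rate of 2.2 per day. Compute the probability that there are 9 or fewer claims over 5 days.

Over the interval, μ = 2.2 × 5 = 11 (5 days).
P(N ≤ 9) = Σ_{j=0}^{9} e^(−μ) μ^j/j! ≈ 0.3405.

0.3405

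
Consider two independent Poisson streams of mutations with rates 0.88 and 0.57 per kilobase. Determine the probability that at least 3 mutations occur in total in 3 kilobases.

Independent Poisson processes superpose: combined rate λ = 0.88 + 0.57 = 1.45 per kilobase.
Over the interval, μ = 1.45 × 3 = 4.35 (3 kilobases).
P(N ≥ 3) = 1 − P(N ≤ 2) ≈ 0.8088.

0.8088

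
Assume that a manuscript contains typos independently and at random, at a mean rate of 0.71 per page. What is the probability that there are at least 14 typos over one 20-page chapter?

0.5566

Over the interval, μ = 0.71 × 20 = 14.2 (a 20-page chapter = 20 pages).
P(N ≥ 14) = 1 − P(N ≤ 13) = 1 − Σ_{j=0}^{13} e^(−μ) μ^j/j! ≈ 0.5566.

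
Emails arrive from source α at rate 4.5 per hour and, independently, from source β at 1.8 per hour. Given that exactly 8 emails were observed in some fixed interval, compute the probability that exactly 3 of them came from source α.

0.0389

Given the total, each event is independently from source α with probability p = λ_α/(λ_α+λ_β) = 4.5/6.3 ≈ 0.7143.
So K ~ Binomial(8, 4.5/6.3): P(K = 3) = C(8,3) · (4.5/6.3)^3 · (1.8/6.3)^5 ≈ 0.0389.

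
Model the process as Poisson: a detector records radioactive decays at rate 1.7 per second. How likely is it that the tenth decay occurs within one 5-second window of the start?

0.3470

Over the interval, μ = 1.7 × 5 = 8.5 (a 5-second window = 5 seconds).
The tenth arrival falls in the interval iff at least 10 events occur there: P(S_10 ≤ t) = P(N ≥ 10) = 1 − P(N ≤ 9) ≈ 0.3470.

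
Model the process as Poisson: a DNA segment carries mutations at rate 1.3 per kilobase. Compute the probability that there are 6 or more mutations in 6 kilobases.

0.7897

Over the interval, μ = 1.3 × 6 = 7.8 (6 kilobases).
P(N ≥ 6) = 1 − P(N ≤ 5) = 1 − Σ_{j=0}^{5} e^(−μ) μ^j/j! ≈ 0.7897.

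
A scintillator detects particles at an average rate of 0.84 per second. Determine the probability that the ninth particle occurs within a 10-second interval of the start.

0.4631

Over the interval, μ = 0.84 × 10 = 8.4 (a 10-second interval = 10 seconds).
The ninth arrival falls in the interval iff at least 9 events occur there: P(S_9 ≤ t) = P(N ≥ 9) = 1 − P(N ≤ 8) ≈ 0.4631.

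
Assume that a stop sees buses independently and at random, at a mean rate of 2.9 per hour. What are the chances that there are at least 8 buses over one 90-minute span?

Over the interval, μ = 2.9 × 1.5 = 4.35 (a 90-minute span = 1.5 hours).
P(N ≥ 8) = 1 − P(N ≤ 7) = 1 − Σ_{j=0}^{7} e^(−μ) μ^j/j! ≈ 0.0747.

0.0747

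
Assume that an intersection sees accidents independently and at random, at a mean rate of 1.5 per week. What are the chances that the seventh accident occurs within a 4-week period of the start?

0.3937

Over the interval, μ = 1.5 × 4 = 6 (a 4-week period = 4 weeks).
The seventh arrival falls in the interval iff at least 7 events occur there: P(S_7 ≤ t) = P(N ≥ 7) = 1 − P(N ≤ 6) ≈ 0.3937.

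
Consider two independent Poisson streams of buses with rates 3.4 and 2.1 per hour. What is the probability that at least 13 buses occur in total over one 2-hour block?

Independent Poisson processes superpose: combined rate λ = 3.4 + 2.1 = 5.5 per hour.
Over the interval, μ = 5.5 × 2 = 11 (a 2-hour block = 2 hours).
P(N ≥ 13) = 1 − P(N ≤ 12) ≈ 0.3113.

0.3113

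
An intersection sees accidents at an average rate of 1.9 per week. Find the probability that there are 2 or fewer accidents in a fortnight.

Over the interval, μ = 1.9 × 2 = 3.8 (a fortnight = 2 weeks).
P(N ≤ 2) = Σ_{j=0}^{2} e^(−μ) μ^j/j! ≈ 0.2689.

0.2689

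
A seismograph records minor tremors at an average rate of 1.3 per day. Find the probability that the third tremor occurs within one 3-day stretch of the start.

Over the interval, μ = 1.3 × 3 = 3.9 (a 3-day stretch = 3 days).
The third arrival falls in the interval iff at least 3 events occur there: P(S_3 ≤ t) = P(N ≥ 3) = 1 − P(N ≤ 2) ≈ 0.7469.

0.7469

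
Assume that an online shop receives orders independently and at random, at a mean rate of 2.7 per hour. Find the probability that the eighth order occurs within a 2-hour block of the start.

Over the interval, μ = 2.7 × 2 = 5.4 (a 2-hour block = 2 hours).
The eighth arrival falls in the interval iff at least 8 events occur there: P(S_8 ≤ t) = P(N ≥ 8) = 1 − P(N ≤ 7) ≈ 0.1783.

0.1783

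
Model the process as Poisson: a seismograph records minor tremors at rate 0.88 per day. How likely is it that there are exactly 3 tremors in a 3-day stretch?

Over the interval, μ = 0.88 × 3 = 2.64 (a 3-day stretch = 3 days).
P(N = 3) = e^(−μ) μ^3/3! = e^(−2.64) · 2.64^3/6 ≈ 0.2188.

0.2188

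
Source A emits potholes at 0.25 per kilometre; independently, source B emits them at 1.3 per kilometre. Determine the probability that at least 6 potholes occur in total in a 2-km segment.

Independent Poisson processes superpose: combined rate λ = 0.25 + 1.3 = 1.55 per kilometre.
Over the interval, μ = 1.55 × 2 = 3.1 (a 2-km segment = 2 kilometres).
P(N ≥ 6) = 1 − P(N ≤ 5) ≈ 0.0943.

0.0943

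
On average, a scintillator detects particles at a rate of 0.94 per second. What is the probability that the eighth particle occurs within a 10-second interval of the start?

0.7208

Over the interval, μ = 0.94 × 10 = 9.4 (a 10-second interval = 10 seconds).
The eighth arrival falls in the interval iff at least 8 events occur there: P(S_8 ≤ t) = P(N ≥ 8) = 1 − P(N ≤ 7) ≈ 0.7208.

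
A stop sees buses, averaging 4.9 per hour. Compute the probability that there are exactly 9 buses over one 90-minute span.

Over the interval, μ = 4.9 × 1.5 = 7.35 (a 90-minute span = 1.5 hours).
P(N = 9) = e^(−μ) μ^9/9! = e^(−7.35) · 7.35^9/362880 ≈ 0.1109.

0.1109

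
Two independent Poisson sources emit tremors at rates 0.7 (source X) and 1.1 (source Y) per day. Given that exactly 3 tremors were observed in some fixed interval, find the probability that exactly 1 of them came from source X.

0.4357

Given the total, each event is independently from source X with probability p = λ_X/(λ_X+λ_Y) = 0.7/1.8 ≈ 0.3889.
So K ~ Binomial(3, 0.7/1.8): P(K = 1) = C(3,1) · (0.7/1.8)^1 · (1.1/1.8)^2 ≈ 0.4357.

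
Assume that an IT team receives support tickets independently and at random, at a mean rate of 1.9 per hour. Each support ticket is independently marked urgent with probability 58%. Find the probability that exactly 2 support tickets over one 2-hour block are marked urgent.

Thinning: the support tickets that are marked urgent themselves form a Poisson process with rate 0.58 × 1.9 = 1.102 per hour.
Over the interval, μ = 1.102 × 2 = 2.204 (a 2-hour block = 2 hours).
P(N = 2) = e^(−2.204) · 2.204^2/2! ≈ 0.2680.

0.2680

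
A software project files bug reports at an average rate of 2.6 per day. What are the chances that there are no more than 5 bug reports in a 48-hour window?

Over the interval, μ = 2.6 × 2 = 5.2 (a 48-hour window = 2 days).
P(N ≤ 5) = Σ_{j=0}^{5} e^(−μ) μ^j/j! ≈ 0.5809.

0.5809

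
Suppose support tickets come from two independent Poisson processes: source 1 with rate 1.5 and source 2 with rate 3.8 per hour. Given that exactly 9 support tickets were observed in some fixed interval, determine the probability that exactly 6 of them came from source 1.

Given the total, each event is independently from source 1 with probability p = λ_1/(λ_1+λ_2) = 1.5/5.3 ≈ 0.2830.
So K ~ Binomial(9, 1.5/5.3): P(K = 6) = C(9,6) · (1.5/5.3)^6 · (3.8/5.3)^3 ≈ 0.0159.

0.0159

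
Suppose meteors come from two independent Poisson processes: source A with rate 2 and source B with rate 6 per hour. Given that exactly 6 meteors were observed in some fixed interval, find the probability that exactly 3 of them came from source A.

Given the total, each event is independently from source A with probability p = λ_A/(λ_A+λ_B) = 2/8 = 0.2500.
So K ~ Binomial(6, 2/8): P(K = 3) = C(6,3) · (2/8)^3 · (6/8)^3 ≈ 0.1318.

0.1318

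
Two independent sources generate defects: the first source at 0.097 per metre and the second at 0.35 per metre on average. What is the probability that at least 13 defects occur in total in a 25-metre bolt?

Independent Poisson processes superpose: combined rate λ = 0.097 + 0.35 = 0.447 per metre.
Over the interval, μ = 0.447 × 25 = 11.175 (a 25-metre bolt = 25 metres).
P(N ≥ 13) = 1 − P(N ≤ 12) ≈ 0.3306.

0.3306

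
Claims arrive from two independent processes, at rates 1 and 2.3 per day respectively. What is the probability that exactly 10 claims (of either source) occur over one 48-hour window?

0.0588

Independent Poisson processes superpose: combined rate λ = 1 + 2.3 = 3.3 per day.
Over the interval, μ = 3.3 × 2 = 6.6 (a 48-hour window = 2 days).
P(N = 10) = e^(−6.6) · 6.6^10/10! ≈ 0.0588.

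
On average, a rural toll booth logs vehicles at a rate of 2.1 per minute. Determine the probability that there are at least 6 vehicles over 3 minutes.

Over the interval, μ = 2.1 × 3 = 6.3 (3 minutes).
P(N ≥ 6) = 1 − P(N ≤ 5) = 1 − Σ_{j=0}^{5} e^(−μ) μ^j/j! ≈ 0.6012.

0.6012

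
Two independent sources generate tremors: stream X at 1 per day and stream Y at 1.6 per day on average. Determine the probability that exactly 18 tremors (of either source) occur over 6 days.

Independent Poisson processes superpose: combined rate λ = 1 + 1.6 = 2.6 per day.
Over the interval, μ = 2.6 × 6 = 15.6 (6 days).
P(N = 18) = e^(−15.6) · 15.6^18/18! ≈ 0.0785.

0.0785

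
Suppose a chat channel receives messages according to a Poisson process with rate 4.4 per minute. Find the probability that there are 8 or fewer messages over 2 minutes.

Over the interval, μ = 4.4 × 2 = 8.8 (2 minutes).
P(N ≤ 8) = Σ_{j=0}^{8} e^(−μ) μ^j/j! ≈ 0.4823.

0.4823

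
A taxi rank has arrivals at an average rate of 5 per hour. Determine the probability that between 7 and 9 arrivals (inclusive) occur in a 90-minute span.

Over the interval, μ = 5 × 1.5 = 7.5 (a 90-minute span = 1.5 hours).
P(7 ≤ N ≤ 9) = Σ_{j=7}^{9} e^(−7.5) · 7.5^j/j! ≈ 0.3983.

0.3983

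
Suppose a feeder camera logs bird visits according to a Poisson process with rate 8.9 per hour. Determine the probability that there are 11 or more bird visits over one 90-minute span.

Over the interval, μ = 8.9 × 1.5 = 13.35 (a 90-minute span = 1.5 hours).
P(N ≥ 11) = 1 − P(N ≤ 10) = 1 − Σ_{j=0}^{10} e^(−μ) μ^j/j! ≈ 0.7772.

0.7772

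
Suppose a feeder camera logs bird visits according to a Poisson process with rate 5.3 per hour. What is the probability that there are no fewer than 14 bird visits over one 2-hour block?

0.1831

Over the interval, μ = 5.3 × 2 = 10.6 (a 2-hour block = 2 hours).
P(N ≥ 14) = 1 − P(N ≤ 13) = 1 − Σ_{j=0}^{13} e^(−μ) μ^j/j! ≈ 0.1831.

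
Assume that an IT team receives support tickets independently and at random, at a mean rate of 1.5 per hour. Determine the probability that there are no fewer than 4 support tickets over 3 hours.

Over the interval, μ = 1.5 × 3 = 4.5 (3 hours).
P(N ≥ 4) = 1 − P(N ≤ 3) = 1 − Σ_{j=0}^{3} e^(−μ) μ^j/j! ≈ 0.6577.

0.6577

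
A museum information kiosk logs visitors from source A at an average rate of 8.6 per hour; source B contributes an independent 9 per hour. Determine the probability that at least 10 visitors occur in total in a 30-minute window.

0.3863

Independent Poisson processes superpose: combined rate λ = 8.6 + 9 = 17.6 per hour.
Over the interval, μ = 17.6 × 0.5 = 8.8 (a 30-minute window = 0.5 hours).
P(N ≥ 10) = 1 − P(N ≤ 9) ≈ 0.3863.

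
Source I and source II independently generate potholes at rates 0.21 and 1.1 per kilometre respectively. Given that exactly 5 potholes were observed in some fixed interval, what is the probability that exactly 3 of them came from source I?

Given the total, each event is independently from source I with probability p = λ_I/(λ_I+λ_II) = 0.21/1.31 ≈ 0.1603.
So K ~ Binomial(5, 0.21/1.31): P(K = 3) = C(5,3) · (0.21/1.31)^3 · (1.1/1.31)^2 ≈ 0.0290.

0.0290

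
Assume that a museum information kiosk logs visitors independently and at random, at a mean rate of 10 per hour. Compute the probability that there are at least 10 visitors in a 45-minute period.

Over the interval, μ = 10 × 0.75 = 7.5 (a 45-minute period = 0.75 hours).
P(N ≥ 10) = 1 − P(N ≤ 9) = 1 − Σ_{j=0}^{9} e^(−μ) μ^j/j! ≈ 0.2236.

0.2236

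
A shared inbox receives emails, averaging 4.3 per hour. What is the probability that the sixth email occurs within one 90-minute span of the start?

0.6236

Over the interval, μ = 4.3 × 1.5 = 6.45 (a 90-minute span = 1.5 hours).
The sixth arrival falls in the interval iff at least 6 events occur there: P(S_6 ≤ t) = P(N ≥ 6) = 1 − P(N ≤ 5) ≈ 0.6236.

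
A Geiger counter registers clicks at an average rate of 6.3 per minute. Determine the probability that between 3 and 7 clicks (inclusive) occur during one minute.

0.6519

With mean μ = 6.3 per minute,
P(3 ≤ N ≤ 7) = Σ_{j=3}^{7} e^(−6.3) · 6.3^j/j! ≈ 0.6519.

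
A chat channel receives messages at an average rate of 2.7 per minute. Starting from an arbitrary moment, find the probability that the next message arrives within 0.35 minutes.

0.6113

Inter-arrival times are exponential with rate λ = 2.7 per minute.
P(T ≤ 0.35) = 1 − e^(−λt) = 1 − e^(−2.7 × 0.35) = 1 − e^(−0.945) ≈ 0.6113.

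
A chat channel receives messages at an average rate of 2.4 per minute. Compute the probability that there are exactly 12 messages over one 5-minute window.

Over the interval, μ = 2.4 × 5 = 12 (a 5-minute window = 5 minutes).
P(N = 12) = e^(−μ) μ^12/12! = e^(−12) · 12^12/479001600 ≈ 0.1144.

0.1144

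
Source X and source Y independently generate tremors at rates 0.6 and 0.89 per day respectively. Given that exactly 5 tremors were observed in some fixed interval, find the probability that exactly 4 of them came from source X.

Given the total, each event is independently from source X with probability p = λ_X/(λ_X+λ_Y) = 0.6/1.49 ≈ 0.4027.
So K ~ Binomial(5, 0.6/1.49): P(K = 4) = C(5,4) · (0.6/1.49)^4 · (0.89/1.49)^1 ≈ 0.0785.

0.0785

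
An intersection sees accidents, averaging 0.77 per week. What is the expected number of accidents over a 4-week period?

E[N] = λt = 0.77 × 4 = 3.08 (a 4-week period = 4 weeks).

3.08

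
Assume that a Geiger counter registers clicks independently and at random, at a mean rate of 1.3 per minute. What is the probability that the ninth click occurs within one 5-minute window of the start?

0.2084

Over the interval, μ = 1.3 × 5 = 6.5 (a 5-minute window = 5 minutes).
The ninth arrival falls in the interval iff at least 9 events occur there: P(S_9 ≤ t) = P(N ≥ 9) = 1 − P(N ≤ 8) ≈ 0.2084.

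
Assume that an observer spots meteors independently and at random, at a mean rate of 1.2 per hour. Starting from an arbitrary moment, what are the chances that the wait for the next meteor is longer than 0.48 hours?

0.5621

The wait for the next event is exponential with rate λ = 1.2 per hour.
P(T > 0.48) = e^(−λt) = e^(−1.2 × 0.48) = e^(−0.576) ≈ 0.5621.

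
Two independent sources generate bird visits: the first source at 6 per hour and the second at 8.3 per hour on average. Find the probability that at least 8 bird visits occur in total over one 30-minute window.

0.4236

Independent Poisson processes superpose: combined rate λ = 6 + 8.3 = 14.3 per hour.
Over the interval, μ = 14.3 × 0.5 = 7.15 (a 30-minute window = 0.5 hours).
P(N ≥ 8) = 1 − P(N ≤ 7) ≈ 0.4236.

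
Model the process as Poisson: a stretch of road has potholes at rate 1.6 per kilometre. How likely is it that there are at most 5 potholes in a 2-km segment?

0.8946

Over the interval, μ = 1.6 × 2 = 3.2 (a 2-km segment = 2 kilometres).
P(N ≤ 5) = Σ_{j=0}^{5} e^(−μ) μ^j/j! ≈ 0.8946.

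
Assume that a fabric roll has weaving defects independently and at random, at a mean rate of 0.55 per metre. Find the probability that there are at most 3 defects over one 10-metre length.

0.2017

Over the interval, μ = 0.55 × 10 = 5.5 (a 10-metre length = 10 metres).
P(N ≤ 3) = Σ_{j=0}^{3} e^(−μ) μ^j/j! ≈ 0.2017.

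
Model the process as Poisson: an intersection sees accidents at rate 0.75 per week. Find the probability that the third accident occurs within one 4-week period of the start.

0.5768

Over the interval, μ = 0.75 × 4 = 3 (a 4-week period = 4 weeks).
The third arrival falls in the interval iff at least 3 events occur there: P(S_3 ≤ t) = P(N ≥ 3) = 1 − P(N ≤ 2) ≈ 0.5768.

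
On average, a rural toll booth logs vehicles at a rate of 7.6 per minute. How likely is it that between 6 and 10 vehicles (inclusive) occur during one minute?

0.6228

With mean μ = 7.6 per minute,
P(6 ≤ N ≤ 10) = Σ_{j=6}^{10} e^(−7.6) · 7.6^j/j! ≈ 0.6228.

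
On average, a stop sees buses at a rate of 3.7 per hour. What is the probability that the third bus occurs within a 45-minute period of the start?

0.5246

Over the interval, μ = 3.7 × 0.75 = 2.775 (a 45-minute period = 0.75 hours).
The third arrival falls in the interval iff at least 3 events occur there: P(S_3 ≤ t) = P(N ≥ 3) = 1 − P(N ≤ 2) ≈ 0.5246.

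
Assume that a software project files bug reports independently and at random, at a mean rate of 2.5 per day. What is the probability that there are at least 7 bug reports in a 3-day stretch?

0.6218

Over the interval, μ = 2.5 × 3 = 7.5 (a 3-day stretch = 3 days).
P(N ≥ 7) = 1 − P(N ≤ 6) = 1 − Σ_{j=0}^{6} e^(−μ) μ^j/j! ≈ 0.6218.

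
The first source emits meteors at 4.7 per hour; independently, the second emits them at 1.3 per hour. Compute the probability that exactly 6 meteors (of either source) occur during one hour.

0.1606

Independent Poisson processes superpose: combined rate λ = 4.7 + 1.3 = 6 per hour.
So μ = 6.
P(N = 6) = e^(−6) · 6^6/6! ≈ 0.1606.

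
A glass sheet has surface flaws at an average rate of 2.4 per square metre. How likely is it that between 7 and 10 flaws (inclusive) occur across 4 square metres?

Over the interval, μ = 2.4 × 4 = 9.6 (4 square metres).
P(7 ≤ N ≤ 10) = Σ_{j=7}^{10} e^(−9.6) · 9.6^j/j! ≈ 0.4755.

0.4755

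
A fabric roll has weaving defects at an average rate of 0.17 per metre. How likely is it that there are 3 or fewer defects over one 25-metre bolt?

0.3862

Over the interval, μ = 0.17 × 25 = 4.25 (a 25-metre bolt = 25 metres).
P(N ≤ 3) = Σ_{j=0}^{3} e^(−μ) μ^j/j! ≈ 0.3862.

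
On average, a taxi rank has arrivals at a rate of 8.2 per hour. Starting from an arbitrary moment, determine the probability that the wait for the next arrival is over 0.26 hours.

The wait for the next event is exponential with rate λ = 8.2 per hour.
P(T > 0.26) = e^(−λt) = e^(−8.2 × 0.26) = e^(−2.132) ≈ 0.1186.

0.1186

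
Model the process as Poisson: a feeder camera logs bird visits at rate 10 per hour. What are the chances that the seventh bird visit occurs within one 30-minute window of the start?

0.2378

Over the interval, μ = 10 × 0.5 = 5 (a 30-minute window = 0.5 hours).
The seventh arrival falls in the interval iff at least 7 events occur there: P(S_7 ≤ t) = P(N ≥ 7) = 1 − P(N ≤ 6) ≈ 0.2378.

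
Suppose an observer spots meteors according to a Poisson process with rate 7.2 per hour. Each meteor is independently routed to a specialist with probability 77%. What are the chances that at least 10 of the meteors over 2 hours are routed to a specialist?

Thinning: the meteors that are routed to a specialist themselves form a Poisson process with rate 0.77 × 7.2 = 5.544 per hour.
Over the interval, μ = 5.544 × 2 = 11.088 (2 hours).
P(N ≥ 10) = 1 − P(N ≤ 9) ≈ 0.6690.

0.6690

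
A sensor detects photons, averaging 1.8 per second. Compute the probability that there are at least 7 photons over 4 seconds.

Over the interval, μ = 1.8 × 4 = 7.2 (4 seconds).
P(N ≥ 7) = 1 − P(N ≤ 6) = 1 − Σ_{j=0}^{6} e^(−μ) μ^j/j! ≈ 0.5796.

0.5796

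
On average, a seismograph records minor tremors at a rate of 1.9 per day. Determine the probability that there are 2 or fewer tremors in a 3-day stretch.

Over the interval, μ = 1.9 × 3 = 5.7 (a 3-day stretch = 3 days).
P(N ≤ 2) = Σ_{j=0}^{2} e^(−μ) μ^j/j! ≈ 0.0768.

0.0768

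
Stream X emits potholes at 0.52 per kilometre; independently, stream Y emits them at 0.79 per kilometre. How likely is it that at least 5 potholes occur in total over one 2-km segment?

0.1254

Independent Poisson processes superpose: combined rate λ = 0.52 + 0.79 = 1.31 per kilometre.
Over the interval, μ = 1.31 × 2 = 2.62 (a 2-km segment = 2 kilometres).
P(N ≥ 5) = 1 − P(N ≤ 4) ≈ 0.1254.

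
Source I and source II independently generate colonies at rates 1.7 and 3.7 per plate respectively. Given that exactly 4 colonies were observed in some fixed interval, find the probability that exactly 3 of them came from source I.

Given the total, each event is independently from source I with probability p = λ_I/(λ_I+λ_II) = 1.7/5.4 ≈ 0.3148.
So K ~ Binomial(4, 1.7/5.4): P(K = 3) = C(4,3) · (1.7/5.4)^3 · (3.7/5.4)^1 ≈ 0.0855.

0.0855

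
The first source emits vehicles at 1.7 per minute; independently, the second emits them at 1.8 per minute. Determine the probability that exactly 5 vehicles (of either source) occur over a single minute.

0.1322

Independent Poisson processes superpose: combined rate λ = 1.7 + 1.8 = 3.5 per minute.
So μ = 3.5.
P(N = 5) = e^(−3.5) · 3.5^5/5! ≈ 0.1322.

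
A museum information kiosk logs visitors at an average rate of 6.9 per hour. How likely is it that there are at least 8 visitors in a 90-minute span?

0.8097

Over the interval, μ = 6.9 × 1.5 = 10.35 (a 90-minute span = 1.5 hours).
P(N ≥ 8) = 1 − P(N ≤ 7) = 1 − Σ_{j=0}^{7} e^(−μ) μ^j/j! ≈ 0.8097.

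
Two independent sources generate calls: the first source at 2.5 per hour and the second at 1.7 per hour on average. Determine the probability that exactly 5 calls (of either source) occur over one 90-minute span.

Independent Poisson processes superpose: combined rate λ = 2.5 + 1.7 = 4.2 per hour.
Over the interval, μ = 4.2 × 1.5 = 6.3 (a 90-minute span = 1.5 hours).
P(N = 5) = e^(−6.3) · 6.3^5/5! ≈ 0.1519.

0.1519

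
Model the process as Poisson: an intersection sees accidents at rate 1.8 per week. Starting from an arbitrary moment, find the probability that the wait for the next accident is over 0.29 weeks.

The wait for the next event is exponential with rate λ = 1.8 per week.
P(T > 0.29) = e^(−λt) = e^(−1.8 × 0.29) = e^(−0.522) ≈ 0.5933.

0.5933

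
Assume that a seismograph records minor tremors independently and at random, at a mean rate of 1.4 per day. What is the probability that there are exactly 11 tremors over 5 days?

Over the interval, μ = 1.4 × 5 = 7 (5 days).
P(N = 11) = e^(−μ) μ^11/11! = e^(−7) · 7^11/39916800 ≈ 0.0452.

0.0452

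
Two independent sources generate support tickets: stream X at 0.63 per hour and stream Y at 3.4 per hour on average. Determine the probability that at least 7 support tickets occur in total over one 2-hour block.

0.6939

Independent Poisson processes superpose: combined rate λ = 0.63 + 3.4 = 4.03 per hour.
Over the interval, μ = 4.03 × 2 = 8.06 (a 2-hour block = 2 hours).
P(N ≥ 7) = 1 − P(N ≤ 6) ≈ 0.6939.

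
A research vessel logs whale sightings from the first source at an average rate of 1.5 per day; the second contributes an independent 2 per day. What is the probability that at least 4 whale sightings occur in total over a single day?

Independent Poisson processes superpose: combined rate λ = 1.5 + 2 = 3.5 per day.
So μ = 3.5.
P(N ≥ 4) = 1 − P(N ≤ 3) ≈ 0.4634.

0.4634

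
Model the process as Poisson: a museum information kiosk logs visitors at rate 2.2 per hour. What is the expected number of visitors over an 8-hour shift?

E[N] = λt = 2.2 × 8 = 17.6 (an 8-hour shift = 8 hours).

17.6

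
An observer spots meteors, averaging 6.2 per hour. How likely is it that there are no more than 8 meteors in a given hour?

0.8259

With mean μ = 6.2 per hour,
P(N ≤ 8) = Σ_{j=0}^{8} e^(−μ) μ^j/j! ≈ 0.8259.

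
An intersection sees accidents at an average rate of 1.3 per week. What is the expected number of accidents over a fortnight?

2.6

E[N] = λt = 1.3 × 2 = 2.6 (a fortnight = 2 weeks).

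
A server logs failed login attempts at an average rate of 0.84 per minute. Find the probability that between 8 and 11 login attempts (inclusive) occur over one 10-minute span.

Over the interval, μ = 0.84 × 10 = 8.4 (a 10-minute span = 10 minutes).
P(8 ≤ N ≤ 11) = Σ_{j=8}^{11} e^(−8.4) · 8.4^j/j! ≈ 0.4584.

0.4584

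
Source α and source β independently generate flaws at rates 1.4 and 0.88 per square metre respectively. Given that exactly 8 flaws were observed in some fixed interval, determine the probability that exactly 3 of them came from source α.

Given the total, each event is independently from source α with probability p = λ_α/(λ_α+λ_β) = 1.4/2.28 ≈ 0.6140.
So K ~ Binomial(8, 1.4/2.28): P(K = 3) = C(8,3) · (1.4/2.28)^3 · (0.88/2.28)^5 ≈ 0.1110.

0.1110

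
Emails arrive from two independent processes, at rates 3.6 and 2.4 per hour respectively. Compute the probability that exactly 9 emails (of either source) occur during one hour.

0.0688

Independent Poisson processes superpose: combined rate λ = 3.6 + 2.4 = 6 per hour.
So μ = 6.
P(N = 9) = e^(−6) · 6^9/9! ≈ 0.0688.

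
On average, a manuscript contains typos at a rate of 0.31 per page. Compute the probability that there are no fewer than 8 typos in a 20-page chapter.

0.2840

Over the interval, μ = 0.31 × 20 = 6.2 (a 20-page chapter = 20 pages).
P(N ≥ 8) = 1 − P(N ≤ 7) = 1 − Σ_{j=0}^{7} e^(−μ) μ^j/j! ≈ 0.2840.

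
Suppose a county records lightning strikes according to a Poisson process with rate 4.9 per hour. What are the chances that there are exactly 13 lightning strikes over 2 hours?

Over the interval, μ = 4.9 × 2 = 9.8 (2 hours).
P(N = 13) = e^(−μ) μ^13/13! = e^(−9.8) · 9.8^13/6227020800 ≈ 0.0685.

0.0685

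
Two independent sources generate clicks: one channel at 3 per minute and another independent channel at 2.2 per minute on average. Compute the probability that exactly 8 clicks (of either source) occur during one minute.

Independent Poisson processes superpose: combined rate λ = 3 + 2.2 = 5.2 per minute.
So μ = 5.2.
P(N = 8) = e^(−5.2) · 5.2^8/8! ≈ 0.0731.

0.0731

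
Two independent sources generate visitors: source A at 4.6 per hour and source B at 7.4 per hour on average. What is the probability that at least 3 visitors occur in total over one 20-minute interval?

0.7619

Independent Poisson processes superpose: combined rate λ = 4.6 + 7.4 = 12 per hour.
Over the interval, μ = 12 × 1/3 = 4 (a 20-minute interval = 1/3 hours).
P(N ≥ 3) = 1 − P(N ≤ 2) ≈ 0.7619.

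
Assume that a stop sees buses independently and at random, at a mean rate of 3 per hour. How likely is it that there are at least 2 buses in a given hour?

With mean μ = 3 per hour,
P(N ≥ 2) = 1 − P(N ≤ 1) = 1 − Σ_{j=0}^{1} e^(−μ) μ^j/j! ≈ 0.8009.

0.8009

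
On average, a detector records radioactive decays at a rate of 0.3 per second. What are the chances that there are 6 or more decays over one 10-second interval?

Over the interval, μ = 0.3 × 10 = 3 (a 10-second interval = 10 seconds).
P(N ≥ 6) = 1 − P(N ≤ 5) = 1 − Σ_{j=0}^{5} e^(−μ) μ^j/j! ≈ 0.0839.

0.0839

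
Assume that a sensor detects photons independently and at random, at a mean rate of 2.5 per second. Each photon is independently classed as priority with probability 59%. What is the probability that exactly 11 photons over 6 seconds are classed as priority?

Thinning: the photons that are classed as priority themselves form a Poisson process with rate 0.59 × 2.5 = 1.475 per second.
Over the interval, μ = 1.475 × 6 = 8.85 (6 seconds).
P(N = 11) = e^(−8.85) · 8.85^11/11! ≈ 0.0937.

0.0937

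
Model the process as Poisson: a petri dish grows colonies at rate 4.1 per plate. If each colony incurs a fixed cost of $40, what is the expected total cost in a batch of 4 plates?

$656

E[N] = 4.1 × 4 = 16.4 (a batch of 4 plates = 4 plates); E[cost] = 16.4 × $40 = $656.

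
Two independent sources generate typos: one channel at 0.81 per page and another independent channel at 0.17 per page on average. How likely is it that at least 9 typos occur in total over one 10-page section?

0.6442

Independent Poisson processes superpose: combined rate λ = 0.81 + 0.17 = 0.98 per page.
Over the interval, μ = 0.98 × 10 = 9.8 (a 10-page section = 10 pages).
P(N ≥ 9) = 1 − P(N ≤ 8) ≈ 0.6442.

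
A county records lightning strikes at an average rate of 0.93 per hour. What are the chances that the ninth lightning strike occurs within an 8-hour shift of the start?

Over the interval, μ = 0.93 × 8 = 7.44 (an 8-hour shift = 8 hours).
The ninth arrival falls in the interval iff at least 9 events occur there: P(S_9 ≤ t) = P(N ≥ 9) = 1 − P(N ≤ 8) ≈ 0.3298.

0.3298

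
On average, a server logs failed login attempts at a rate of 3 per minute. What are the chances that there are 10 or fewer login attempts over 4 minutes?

0.3472

Over the interval, μ = 3 × 4 = 12 (4 minutes).
P(N ≤ 10) = Σ_{j=0}^{10} e^(−μ) μ^j/j! ≈ 0.3472.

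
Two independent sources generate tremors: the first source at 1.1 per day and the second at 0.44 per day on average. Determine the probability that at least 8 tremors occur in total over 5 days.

Independent Poisson processes superpose: combined rate λ = 1.1 + 0.44 = 1.54 per day.
Over the interval, μ = 1.54 × 5 = 7.7 (5 days).
P(N ≥ 8) = 1 − P(N ≤ 7) ≈ 0.5044.

0.5044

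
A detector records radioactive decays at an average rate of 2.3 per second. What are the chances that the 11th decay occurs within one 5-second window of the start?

Over the interval, μ = 2.3 × 5 = 11.5 (a 5-second window = 5 seconds).
The 11th arrival falls in the interval iff at least 11 events occur there: P(S_11 ≤ t) = P(N ≥ 11) = 1 − P(N ≤ 10) ≈ 0.5983.

0.5983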